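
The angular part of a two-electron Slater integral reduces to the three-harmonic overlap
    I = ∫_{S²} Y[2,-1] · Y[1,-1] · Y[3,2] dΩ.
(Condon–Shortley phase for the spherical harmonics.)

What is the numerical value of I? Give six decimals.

0.261169

Rules hold: Σm=0, L=6 even, 1≤3≤3.
N = 5·3·7 = 105
Δ = 0!·4!·2!/7! = 1/105
Racah Σ t=0..0: t=0:+1/4 = 1/4
⇒ 3j(2 1 3; 0 0 0)² = 3/35, sgn -1
Racah Σ t=0..0: t=0:+1/12 = 1/12
⇒ 3j(2 1 3; -1 -1 2)² = 2/21, sgn -1
4πI² = N·(3j₀)²·(3jₘ)² = 6/7
I = +1·√(0.857143/4π) = 0.26116903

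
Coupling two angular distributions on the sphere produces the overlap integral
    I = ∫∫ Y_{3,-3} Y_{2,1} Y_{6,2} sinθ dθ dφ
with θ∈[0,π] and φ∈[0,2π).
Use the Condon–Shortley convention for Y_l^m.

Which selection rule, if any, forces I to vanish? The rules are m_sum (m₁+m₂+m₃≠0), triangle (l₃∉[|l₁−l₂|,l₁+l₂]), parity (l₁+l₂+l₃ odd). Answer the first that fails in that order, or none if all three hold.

triangle

Σmᵢ = 0  ✓
l₃∈[|l₁−l₂|,l₁+l₂]=[1,5], have l₃=6  ✗
Σlᵢ = 11 ⇒ odd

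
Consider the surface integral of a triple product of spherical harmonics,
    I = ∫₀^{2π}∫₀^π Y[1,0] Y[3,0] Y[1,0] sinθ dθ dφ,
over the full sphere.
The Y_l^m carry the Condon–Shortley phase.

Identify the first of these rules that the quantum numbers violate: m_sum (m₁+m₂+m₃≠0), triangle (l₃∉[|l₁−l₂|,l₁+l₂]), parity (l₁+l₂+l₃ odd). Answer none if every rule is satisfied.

triangle

azimuthal sum: 0 + 0 + 0 = 0  ✓
2 ≤ 1 ≤ 4 (triangle on l)  ✗
L = 1 + 3 + 1 = 5 (odd)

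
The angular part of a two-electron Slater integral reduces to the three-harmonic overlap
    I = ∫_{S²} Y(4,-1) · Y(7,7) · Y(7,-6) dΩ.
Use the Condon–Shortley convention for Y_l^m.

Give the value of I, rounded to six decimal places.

Checks pass: Σm=0; 18 even; l₃=7∈[3,11].
(2·4+1)(2·7+1)(2·7+1) = 2025
Δ: 4! 4! 10! / 19! → 1/58198140
sum: t=0:+1/17418240 t=1:−1/622080 t=2:+1/230400 t=3:−1/622080 t=4:+1/17418240 = 1/806400
3j²(4 7 7; 0 0 0) = Δ·Π!·Σ² = 2268/230945  (sign -1)
sum: t=4:+1/522547200 = 1/522547200
3j²(4 7 7; -1 7 -6) = Δ·Π!·Σ² = 143/5814  (sign -1)
combine: 4πI² = 2025·2268/230945·143/5814 = 51030/104329
take √, sign +1: I = 0.19729012

0.197290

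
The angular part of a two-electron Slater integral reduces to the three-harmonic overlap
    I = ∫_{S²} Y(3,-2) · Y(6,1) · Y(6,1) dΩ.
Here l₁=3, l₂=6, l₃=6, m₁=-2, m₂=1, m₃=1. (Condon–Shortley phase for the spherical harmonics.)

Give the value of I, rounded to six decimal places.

L=15 odd ⇒ parity kills the (l;000) factor ⇒ I = 0

0.000000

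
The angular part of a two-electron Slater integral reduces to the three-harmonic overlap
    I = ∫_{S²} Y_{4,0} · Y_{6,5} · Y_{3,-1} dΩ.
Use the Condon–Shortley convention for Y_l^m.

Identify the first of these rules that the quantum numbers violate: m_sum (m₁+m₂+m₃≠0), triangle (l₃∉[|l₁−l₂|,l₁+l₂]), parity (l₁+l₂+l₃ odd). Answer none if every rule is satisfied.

m_sum

azimuthal sum: 0 + 5 − 1 = 4  ✗
2 ≤ 3 ≤ 10 (triangle on l)
L = 4 + 6 + 3 = 13 (odd)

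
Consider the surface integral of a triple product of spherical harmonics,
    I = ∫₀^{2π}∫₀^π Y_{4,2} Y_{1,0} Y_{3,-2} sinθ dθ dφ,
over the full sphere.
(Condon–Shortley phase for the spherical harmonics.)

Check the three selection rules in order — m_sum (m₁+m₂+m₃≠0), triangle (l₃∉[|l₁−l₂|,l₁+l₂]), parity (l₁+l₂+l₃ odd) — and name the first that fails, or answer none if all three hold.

Σmᵢ = 0  ✓
l₃∈[|l₁−l₂|,l₁+l₂]=[3,5], have l₃=3  ✓
Σlᵢ = 8 ⇒ even  ✓

none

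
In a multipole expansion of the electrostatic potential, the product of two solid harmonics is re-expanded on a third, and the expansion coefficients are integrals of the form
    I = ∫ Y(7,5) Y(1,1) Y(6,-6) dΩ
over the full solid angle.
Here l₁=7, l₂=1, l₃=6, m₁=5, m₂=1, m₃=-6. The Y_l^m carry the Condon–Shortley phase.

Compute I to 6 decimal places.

Checks pass: Σm=0; 14 even; l₃=6∈[6,8].
(2·7+1)(2·1+1)(2·6+1) = 585
Δ: 2! 12! 0! / 15! → 1/1365
sum: t=1:−1/518400 = -1/518400
3j²(7 1 6; 0 0 0) = Δ·Π!·Σ² = 7/195  (sign -1)
sum: t=2:+1/958003200 = 1/958003200
3j²(7 1 6; 5 1 -6) = Δ·Π!·Σ² = 1/1365  (sign +1)
combine: 4πI² = 585·7/195·1/1365 = 1/65
take √, sign -1: I = -0.03498955

-0.034990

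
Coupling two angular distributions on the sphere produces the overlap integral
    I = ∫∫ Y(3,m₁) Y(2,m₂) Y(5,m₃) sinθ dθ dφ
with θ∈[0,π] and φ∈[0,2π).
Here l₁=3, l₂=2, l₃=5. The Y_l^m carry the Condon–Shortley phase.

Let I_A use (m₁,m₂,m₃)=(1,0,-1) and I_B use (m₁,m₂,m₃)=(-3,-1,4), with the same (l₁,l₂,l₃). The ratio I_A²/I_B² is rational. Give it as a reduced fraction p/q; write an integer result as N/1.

Same 3,2,5: normalisation and zero-m 3j drop out of the ratio.
A: Δ: 0! 6! 4! / 11! → 1/2310; sum: t=0:+1/192 = 1/192; 3j²(3 2 5; 1 0 -1) = Δ·Π!·Σ² = 3/77  (sign +1)
B: Δ: 0! 6! 4! / 11! → 1/2310; sum: t=0:+1/4320 = 1/4320; 3j²(3 2 5; -3 -1 4) = Δ·Π!·Σ² = 2/55  (sign -1)
I_A²/I_B² = (3/77)/(2/55) = 15/14

15/14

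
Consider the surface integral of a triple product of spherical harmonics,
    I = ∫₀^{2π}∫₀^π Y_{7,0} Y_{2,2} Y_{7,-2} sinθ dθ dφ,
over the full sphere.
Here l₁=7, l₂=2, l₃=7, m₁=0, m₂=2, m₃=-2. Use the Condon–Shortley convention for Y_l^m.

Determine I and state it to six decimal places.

-0.192231

Checks pass: Σm=0; 16 even; l₃=7∈[5,9].
(2·7+1)(2·2+1)(2·7+1) = 1125
Δ: 2! 12! 2! / 17! → 1/185640
sum: t=0:+1/2419200 t=1:−1/518400 t=2:+1/2419200 = -1/907200
3j²(7 2 7; 0 0 0) = Δ·Π!·Σ² = 56/3315  (sign +1)
sum: t=2:+1/2419200 = 1/2419200
3j²(7 2 7; 0 2 -2) = Δ·Π!·Σ² = 27/1105  (sign -1)
combine: 4πI² = 1125·56/3315·27/1105 = 22680/48841
take √, sign -1: I = -0.19223140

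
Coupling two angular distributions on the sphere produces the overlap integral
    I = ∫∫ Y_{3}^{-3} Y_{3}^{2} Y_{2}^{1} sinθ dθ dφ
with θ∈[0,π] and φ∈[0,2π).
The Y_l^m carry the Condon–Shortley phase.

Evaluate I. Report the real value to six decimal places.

Checks pass: Σm=0; 8 even; l₃=2∈[0,6].
(2·3+1)(2·3+1)(2·2+1) = 245
Δ: 4! 2! 2! / 9! → 1/3780
sum: t=1:−1/24 t=2:+1/4 t=3:−1/24 = 1/6
3j²(3 3 2; 0 0 0) = Δ·Π!·Σ² = 4/105  (sign +1)
sum: t=4:+1/48 = 1/48
3j²(3 3 2; -3 2 1) = Δ·Π!·Σ² = 5/84  (sign -1)
combine: 4πI² = 245·4/105·5/84 = 5/9
take √, sign -1: I = -0.21026104

-0.210261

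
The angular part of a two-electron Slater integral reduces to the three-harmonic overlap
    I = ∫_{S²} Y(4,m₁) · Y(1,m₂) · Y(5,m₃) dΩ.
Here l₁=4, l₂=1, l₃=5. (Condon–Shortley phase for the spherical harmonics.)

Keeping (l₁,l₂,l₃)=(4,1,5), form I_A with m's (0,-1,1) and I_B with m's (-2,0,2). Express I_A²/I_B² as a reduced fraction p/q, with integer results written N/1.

5/7

Same 4,1,5: normalisation and zero-m 3j drop out of the ratio.
A: Δ: 0! 8! 2! / 11! → 1/495; sum: t=0:+1/1152 = 1/1152; 3j²(4 1 5; 0 -1 1) = Δ·Π!·Σ² = 1/33  (sign +1)
B: Δ: 0! 8! 2! / 11! → 1/495; sum: t=0:+1/1440 = 1/1440; 3j²(4 1 5; -2 0 2) = Δ·Π!·Σ² = 7/165  (sign -1)
I_A²/I_B² = (1/33)/(7/165) = 5/7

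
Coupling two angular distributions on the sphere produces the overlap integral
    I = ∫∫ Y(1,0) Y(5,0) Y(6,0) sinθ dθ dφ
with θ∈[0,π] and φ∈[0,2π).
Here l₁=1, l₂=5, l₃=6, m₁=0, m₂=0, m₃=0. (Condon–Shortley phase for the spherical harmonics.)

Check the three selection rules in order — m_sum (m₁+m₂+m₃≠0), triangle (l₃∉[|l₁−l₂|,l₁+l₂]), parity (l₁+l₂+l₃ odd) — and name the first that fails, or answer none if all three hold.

azimuthal sum: 0 + 0 + 0 = 0  ✓
4 ≤ 6 ≤ 6 (triangle on l)  ✓
L = 1 + 5 + 6 = 12 (even)  ✓

none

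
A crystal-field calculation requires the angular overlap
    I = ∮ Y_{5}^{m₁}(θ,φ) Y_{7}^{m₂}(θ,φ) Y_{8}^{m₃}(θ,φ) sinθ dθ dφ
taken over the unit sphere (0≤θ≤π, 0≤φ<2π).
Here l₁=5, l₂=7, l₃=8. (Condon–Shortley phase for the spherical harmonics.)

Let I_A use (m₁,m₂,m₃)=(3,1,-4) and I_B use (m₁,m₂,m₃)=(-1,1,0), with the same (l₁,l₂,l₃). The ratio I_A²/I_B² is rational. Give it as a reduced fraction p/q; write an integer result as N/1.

Shared (l₁,l₂,l₃)=(5,7,8): N and (l;000)² cancel in I_A²/I_B².
A: Δ = 4!·6!·10!/21! = 1/814773960; Racah Σ t=0..2: t=0:+1/92897280 t=1:−1/21772800 t=2:+1/49766400 = -1/66355200; ⇒ 3j(5 7 8; 3 1 -4)² = 63/8398, sgn -1
B: Δ = 4!·6!·10!/21! = 1/814773960; Racah Σ t=0..4: t=0:+1/1393459200 t=1:−1/21772800 t=2:+1/3317760 t=3:−1/3110400 t=4:+1/19906560 = -1/66355200; ⇒ 3j(5 7 8; -1 1 0)² = 21/92378, sgn -1
I_A²/I_B² = (63/8398)/(21/92378) = 33/1

33/1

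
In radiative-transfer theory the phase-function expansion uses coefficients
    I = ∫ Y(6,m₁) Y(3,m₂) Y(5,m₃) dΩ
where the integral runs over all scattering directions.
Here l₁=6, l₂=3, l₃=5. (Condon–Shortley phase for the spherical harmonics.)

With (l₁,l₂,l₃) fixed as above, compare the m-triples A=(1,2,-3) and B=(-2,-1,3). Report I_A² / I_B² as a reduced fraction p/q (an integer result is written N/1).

Same 6,3,5: normalisation and zero-m 3j drop out of the ratio.
A: Δ: 4! 8! 2! / 15! → 1/675675; sum: t=3:−1/17280 t=4:+1/120960 = -1/20160; 3j²(6 3 5; 1 2 -3) = Δ·Π!·Σ² = 64/3003  (sign -1)
B: Δ: 4! 8! 2! / 15! → 1/675675; sum: t=0:+1/1935360 t=1:−1/30240 t=2:+1/11520 = 1/18432; 3j²(6 3 5; -2 -1 3) = Δ·Π!·Σ² = 7/429  (sign +1)
I_A²/I_B² = (64/3003)/(7/429) = 64/49

64/49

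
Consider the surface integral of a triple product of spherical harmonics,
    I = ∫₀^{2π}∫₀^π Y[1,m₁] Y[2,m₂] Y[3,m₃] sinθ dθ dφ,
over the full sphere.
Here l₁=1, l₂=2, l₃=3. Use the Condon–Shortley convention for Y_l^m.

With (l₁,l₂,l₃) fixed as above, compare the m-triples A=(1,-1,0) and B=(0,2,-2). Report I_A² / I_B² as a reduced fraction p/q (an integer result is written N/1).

l's match ⇒ only the (l;m) 3-j factors differ between A and B.
A: triangle coeff Δ(1,2,3) = 1/105; Σ_t [0,0]: t=0:+1/12 = 1/12; (3j)²=1/35 [(1 2 3; 1 -1 0)], sign=-1
B: triangle coeff Δ(1,2,3) = 1/105; Σ_t [0,0]: t=0:+1/24 = 1/24; (3j)²=1/21 [(1 2 3; 0 2 -2)], sign=-1
I_A²/I_B² = (1/35)/(1/21) = 3/5

3/5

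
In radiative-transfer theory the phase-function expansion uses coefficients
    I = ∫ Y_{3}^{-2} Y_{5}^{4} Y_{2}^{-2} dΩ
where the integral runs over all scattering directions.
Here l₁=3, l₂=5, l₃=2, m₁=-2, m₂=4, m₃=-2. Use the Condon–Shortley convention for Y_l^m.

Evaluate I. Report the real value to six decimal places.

0.268967

m-sum 0 ✓  L=10 even ✓  2≤2≤8 ✓
Π(2lᵢ+1) = 7×11×5 = 385
triangle coeff Δ(3,5,2) = 1/2310
Σ_t [3,3]: t=3:−1/144 = -1/144
(3j)²=10/231 [(3 5 2; 0 0 0)], sign=-1
Σ_t [5,5]: t=5:−1/2880 = -1/2880
(3j)²=3/55 [(3 5 2; -2 4 -2)], sign=-1
⇒ 4πI² = 10/11
I = (+1)√(10/11/(4π)) = 0.26896683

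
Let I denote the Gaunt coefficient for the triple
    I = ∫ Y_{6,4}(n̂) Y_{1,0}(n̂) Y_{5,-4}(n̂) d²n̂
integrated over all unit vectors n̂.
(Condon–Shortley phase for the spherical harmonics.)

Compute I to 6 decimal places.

Rules hold: Σm=0, L=12 even, 5≤5≤7.
N = 13·3·11 = 429
Δ = 2!·10!·0!/13! = 1/858
Racah Σ t=1..1: t=1:−1/14400 = -1/14400
⇒ 3j(6 1 5; 0 0 0)² = 6/143, sgn +1
Racah Σ t=1..1: t=1:−1/362880 = -1/362880
⇒ 3j(6 1 5; 4 0 -4)² = 10/429, sgn +1
4πI² = N·(3j₀)²·(3jₘ)² = 60/143
I = +1·√(0.41958/4π) = 0.18272698

0.182727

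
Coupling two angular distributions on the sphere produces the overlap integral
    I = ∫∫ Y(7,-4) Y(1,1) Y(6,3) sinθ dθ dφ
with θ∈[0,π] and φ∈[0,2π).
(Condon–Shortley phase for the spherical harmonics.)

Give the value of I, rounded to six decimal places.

m-sum 0 ✓  L=14 even ✓  6≤6≤8 ✓
Π(2lᵢ+1) = 15×3×13 = 585
triangle coeff Δ(7,1,6) = 1/1365
Σ_t [1,1]: t=1:−1/518400 = -1/518400
(3j)²=7/195 [(7 1 6; 0 0 0)], sign=-1
Σ_t [2,2]: t=2:+1/4354560 = 1/4354560
(3j)²=11/273 [(7 1 6; -4 1 3)], sign=-1
⇒ 4πI² = 11/13
I = (+1)√(11/13/(4π)) = 0.25948947

0.259489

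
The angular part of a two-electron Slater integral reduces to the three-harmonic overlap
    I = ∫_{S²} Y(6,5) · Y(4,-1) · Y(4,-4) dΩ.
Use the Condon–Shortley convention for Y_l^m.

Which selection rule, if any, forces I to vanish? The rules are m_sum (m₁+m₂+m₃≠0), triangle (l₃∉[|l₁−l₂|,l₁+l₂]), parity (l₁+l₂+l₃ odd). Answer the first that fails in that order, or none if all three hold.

none

azimuthal sum: 5 − 1 − 4 = 0  ✓
2 ≤ 4 ≤ 10 (triangle on l)  ✓
L = 6 + 4 + 4 = 14 (even)  ✓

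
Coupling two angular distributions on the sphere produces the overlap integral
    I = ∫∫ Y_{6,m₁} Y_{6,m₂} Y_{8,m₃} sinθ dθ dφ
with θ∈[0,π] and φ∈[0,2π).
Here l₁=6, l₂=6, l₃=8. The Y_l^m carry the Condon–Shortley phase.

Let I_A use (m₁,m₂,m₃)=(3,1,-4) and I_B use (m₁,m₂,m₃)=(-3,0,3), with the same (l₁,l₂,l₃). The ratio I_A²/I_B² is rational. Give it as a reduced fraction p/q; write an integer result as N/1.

5/56

Same 6,6,8: normalisation and zero-m 3j drop out of the ratio.
A: Δ: 4! 8! 8! / 21! → 1/1309458150; sum: t=0:+1/87091200 t=1:−1/12441600 t=2:+1/14515200 t=3:−1/139345920 = -1/139345920; 3j²(6 6 8; 3 1 -4) = Δ·Π!·Σ² = 5/8398  (sign -1)
B: Δ: 4! 8! 8! / 21! → 1/1309458150; sum: t=1:−1/174182400 t=2:+1/11612160 t=3:−1/6220800 t=4:+1/24883200 = -1/24883200; 3j²(6 6 8; -3 0 3) = Δ·Π!·Σ² = 28/4199  (sign +1)
I_A²/I_B² = (5/8398)/(28/4199) = 5/56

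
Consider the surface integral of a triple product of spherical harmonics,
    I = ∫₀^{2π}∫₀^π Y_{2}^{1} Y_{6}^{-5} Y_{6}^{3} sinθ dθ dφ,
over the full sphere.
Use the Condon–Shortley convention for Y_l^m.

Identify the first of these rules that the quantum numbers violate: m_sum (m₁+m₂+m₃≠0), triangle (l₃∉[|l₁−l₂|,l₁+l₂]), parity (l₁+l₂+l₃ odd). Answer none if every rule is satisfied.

m_sum

Σmᵢ = -1  ✗
l₃∈[|l₁−l₂|,l₁+l₂]=[4,8], have l₃=6
Σlᵢ = 14 ⇒ even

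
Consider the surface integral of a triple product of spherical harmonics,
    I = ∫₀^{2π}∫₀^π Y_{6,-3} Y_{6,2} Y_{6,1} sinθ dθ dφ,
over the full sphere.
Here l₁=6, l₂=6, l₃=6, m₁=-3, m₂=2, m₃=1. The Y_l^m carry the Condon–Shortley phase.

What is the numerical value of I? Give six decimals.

m-sum 0 ✓  L=18 even ✓  0≤6≤12 ✓
Π(2lᵢ+1) = 13×13×13 = 2197
triangle coeff Δ(6,6,6) = 1/325909584
Σ_t [0,6]: t=0:+1/373248000 t=1:−1/1728000 t=2:+1/110592 t=3:−1/46656 t=4:+1/110592 t=5:−1/1728000 t=6:+1/373248000 = -7/1555200
(3j)²=400/46189 [(6 6 6; 0 0 0)], sign=-1
Σ_t [3,6]: t=3:−1/3110400 t=4:+1/276480 t=5:−1/207360 t=6:+1/1244160 = -1/1382400
(3j)²=189/92378 [(6 6 6; -3 2 1)], sign=+1
⇒ 4πI² = 491400/12623809
I = (-1)√(491400/12623809/(4π)) = -0.05565670

-0.055657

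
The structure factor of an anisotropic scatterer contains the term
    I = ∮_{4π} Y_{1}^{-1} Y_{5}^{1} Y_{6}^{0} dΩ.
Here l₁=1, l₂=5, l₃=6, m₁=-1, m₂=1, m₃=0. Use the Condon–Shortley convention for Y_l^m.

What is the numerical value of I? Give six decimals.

Checks pass: Σm=0; 12 even; l₃=6∈[4,6].
(2·1+1)(2·5+1)(2·6+1) = 429
Δ: 0! 2! 10! / 13! → 1/858
sum: t=0:+1/14400 = 1/14400
3j²(1 5 6; 0 0 0) = Δ·Π!·Σ² = 6/143  (sign +1)
sum: t=0:+1/34560 = 1/34560
3j²(1 5 6; -1 1 0) = Δ·Π!·Σ² = 5/286  (sign +1)
combine: 4πI² = 429·6/143·5/286 = 45/143
take √, sign +1: I = 0.15824621

0.158246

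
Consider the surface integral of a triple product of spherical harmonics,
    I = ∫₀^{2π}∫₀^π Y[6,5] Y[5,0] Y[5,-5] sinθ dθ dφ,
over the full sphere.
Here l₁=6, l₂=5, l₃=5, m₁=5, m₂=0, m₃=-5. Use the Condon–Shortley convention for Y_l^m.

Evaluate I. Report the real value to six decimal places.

-0.152641

Rules hold: Σm=0, L=16 even, 1≤5≤11.
N = 13·11·11 = 1573
Δ = 6!·6!·4!/17! = 1/28588560
Racah Σ t=1..5: t=1:−1/345600 t=2:+1/13824 t=3:−1/5184 t=4:+1/13824 t=5:−1/345600 = -7/129600
⇒ 3j(6 5 5; 0 0 0)² = 80/7293, sgn +1
Racah Σ t=1..1: t=1:−1/2073600 = -1/2073600
⇒ 3j(6 5 5; 5 0 -5)² = 15/884, sgn -1
4πI² = N·(3j₀)²·(3jₘ)² = 1100/3757
I = -1·√(0.292787/4π) = -0.15264086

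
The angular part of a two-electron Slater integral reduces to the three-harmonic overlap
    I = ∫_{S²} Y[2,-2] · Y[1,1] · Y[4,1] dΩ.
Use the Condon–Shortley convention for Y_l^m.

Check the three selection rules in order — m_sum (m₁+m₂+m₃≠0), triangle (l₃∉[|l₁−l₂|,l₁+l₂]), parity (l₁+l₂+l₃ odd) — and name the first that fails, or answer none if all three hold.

triangle

m₁+m₂+m₃ = -2 + 1 + 1 = 0  ✓
triangle: |2−1|=1 ≤ l₃=4 ≤ 2+1=3  ✗
parity: l₁+l₂+l₃ = 7 is odd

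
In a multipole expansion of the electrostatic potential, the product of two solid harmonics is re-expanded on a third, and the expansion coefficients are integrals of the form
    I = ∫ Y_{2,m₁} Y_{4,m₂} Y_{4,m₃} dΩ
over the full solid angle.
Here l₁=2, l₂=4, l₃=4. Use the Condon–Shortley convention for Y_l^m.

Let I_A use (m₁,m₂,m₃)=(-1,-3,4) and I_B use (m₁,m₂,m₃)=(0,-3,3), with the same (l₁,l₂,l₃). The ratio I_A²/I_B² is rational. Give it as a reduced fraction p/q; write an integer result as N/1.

12/1

l's match ⇒ only the (l;m) 3-j factors differ between A and B.
A: triangle coeff Δ(2,4,4) = 1/13860; Σ_t [1,1]: t=1:−1/1440 = -1/1440; (3j)²=7/165 [(2 4 4; -1 -3 4)], sign=-1
B: triangle coeff Δ(2,4,4) = 1/13860; Σ_t [0,1]: t=0:+1/480 t=1:−1/720 = 1/1440; (3j)²=7/1980 [(2 4 4; 0 -3 3)], sign=-1
I_A²/I_B² = (7/165)/(7/1980) = 12/1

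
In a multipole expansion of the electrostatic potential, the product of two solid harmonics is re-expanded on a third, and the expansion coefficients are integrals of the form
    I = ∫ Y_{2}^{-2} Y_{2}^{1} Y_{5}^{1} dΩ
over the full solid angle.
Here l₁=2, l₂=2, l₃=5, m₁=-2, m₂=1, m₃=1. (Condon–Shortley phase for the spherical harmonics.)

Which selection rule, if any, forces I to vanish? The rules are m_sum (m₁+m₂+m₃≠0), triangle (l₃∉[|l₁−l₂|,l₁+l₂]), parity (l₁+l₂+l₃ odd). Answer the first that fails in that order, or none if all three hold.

triangle

azimuthal sum: -2 + 1 + 1 = 0  ✓
0 ≤ 5 ≤ 4 (triangle on l)  ✗
L = 2 + 2 + 5 = 9 (odd)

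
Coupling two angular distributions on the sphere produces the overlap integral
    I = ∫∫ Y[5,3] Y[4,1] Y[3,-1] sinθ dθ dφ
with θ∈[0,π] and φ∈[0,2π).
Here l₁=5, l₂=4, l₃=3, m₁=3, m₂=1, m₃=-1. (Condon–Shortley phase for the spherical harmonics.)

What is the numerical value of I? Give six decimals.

3 + 1 − 1 = 3 ≠ 0: azimuthal integral kills it; I = 0

0.000000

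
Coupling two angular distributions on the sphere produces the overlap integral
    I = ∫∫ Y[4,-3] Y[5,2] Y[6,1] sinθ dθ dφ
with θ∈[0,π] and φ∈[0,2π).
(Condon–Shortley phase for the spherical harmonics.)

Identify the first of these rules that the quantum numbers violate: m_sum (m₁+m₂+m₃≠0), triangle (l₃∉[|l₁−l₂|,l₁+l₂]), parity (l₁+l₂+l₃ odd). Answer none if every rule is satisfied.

m₁+m₂+m₃ = -3 + 2 + 1 = 0  ✓
triangle: |4−5|=1 ≤ l₃=6 ≤ 4+5=9  ✓
parity: l₁+l₂+l₃ = 15 is odd  ✗

parity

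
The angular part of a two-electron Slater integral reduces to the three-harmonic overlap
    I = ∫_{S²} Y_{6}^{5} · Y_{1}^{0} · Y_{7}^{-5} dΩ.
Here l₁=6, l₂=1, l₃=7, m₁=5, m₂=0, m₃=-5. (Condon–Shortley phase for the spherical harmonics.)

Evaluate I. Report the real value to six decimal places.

m-sum 0 ✓  L=14 even ✓  5≤7≤7 ✓
Π(2lᵢ+1) = 13×3×15 = 585
triangle coeff Δ(6,1,7) = 1/1365
Σ_t [0,0]: t=0:+1/518400 = 1/518400
(3j)²=7/195 [(6 1 7; 0 0 0)], sign=-1
Σ_t [0,0]: t=0:+1/39916800 = 1/39916800
(3j)²=8/455 [(6 1 7; 5 0 -5)], sign=+1
⇒ 4πI² = 24/65
I = (-1)√(24/65/(4π)) = -0.17141310

-0.171413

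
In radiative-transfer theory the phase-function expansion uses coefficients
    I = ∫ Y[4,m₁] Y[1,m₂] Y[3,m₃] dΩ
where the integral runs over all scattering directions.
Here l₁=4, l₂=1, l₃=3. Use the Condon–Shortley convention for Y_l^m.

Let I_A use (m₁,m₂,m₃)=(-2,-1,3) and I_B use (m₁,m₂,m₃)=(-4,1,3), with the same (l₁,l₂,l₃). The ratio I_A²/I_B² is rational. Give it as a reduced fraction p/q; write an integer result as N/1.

1/28

l's match ⇒ only the (l;m) 3-j factors differ between A and B.
A: triangle coeff Δ(4,1,3) = 1/252; Σ_t [0,0]: t=0:+1/1440 = 1/1440; (3j)²=1/252 [(4 1 3; -2 -1 3)], sign=+1
B: triangle coeff Δ(4,1,3) = 1/252; Σ_t [2,2]: t=2:+1/1440 = 1/1440; (3j)²=1/9 [(4 1 3; -4 1 3)], sign=+1
I_A²/I_B² = (1/252)/(1/9) = 1/28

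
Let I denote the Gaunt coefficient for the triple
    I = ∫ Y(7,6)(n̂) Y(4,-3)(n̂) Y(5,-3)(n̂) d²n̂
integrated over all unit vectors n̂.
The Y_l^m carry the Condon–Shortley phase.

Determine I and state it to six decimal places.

0.136138

Checks pass: Σm=0; 16 even; l₃=5∈[3,11].
(2·7+1)(2·4+1)(2·5+1) = 1485
Δ: 6! 8! 2! / 17! → 1/6126120
sum: t=2:+1/69120 t=3:−1/20736 t=4:+1/69120 = -1/51840
3j²(7 4 5; 0 0 0) = Δ·Π!·Σ² = 280/21879  (sign +1)
sum: t=0:+1/3628800 t=1:−1/9676800 = 1/5806080
3j²(7 4 5; 6 -3 -3) = Δ·Π!·Σ² = 5/408  (sign +1)
combine: 4πI² = 1485·280/21879·5/408 = 875/3757
take √, sign +1: I = 0.13613773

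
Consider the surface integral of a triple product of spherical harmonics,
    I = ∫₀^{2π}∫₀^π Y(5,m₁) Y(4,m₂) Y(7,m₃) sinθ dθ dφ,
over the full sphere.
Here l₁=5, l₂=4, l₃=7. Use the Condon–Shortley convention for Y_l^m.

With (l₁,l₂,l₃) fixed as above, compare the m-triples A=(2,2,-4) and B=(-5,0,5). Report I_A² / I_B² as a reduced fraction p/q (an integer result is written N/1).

16/27

l's match ⇒ only the (l;m) 3-j factors differ between A and B.
A: triangle coeff Δ(5,4,7) = 1/6126120; Σ_t [0,2]: t=0:+1/1036800 t=1:−1/172800 t=2:+1/483840 = -1/362880; (3j)²=20/1547 [(5 4 7; 2 2 -4)], sign=+1
B: triangle coeff Δ(5,4,7) = 1/6126120; Σ_t [2,2]: t=2:+1/3870720 = 1/3870720; (3j)²=135/6188 [(5 4 7; -5 0 5)], sign=+1
I_A²/I_B² = (20/1547)/(135/6188) = 16/27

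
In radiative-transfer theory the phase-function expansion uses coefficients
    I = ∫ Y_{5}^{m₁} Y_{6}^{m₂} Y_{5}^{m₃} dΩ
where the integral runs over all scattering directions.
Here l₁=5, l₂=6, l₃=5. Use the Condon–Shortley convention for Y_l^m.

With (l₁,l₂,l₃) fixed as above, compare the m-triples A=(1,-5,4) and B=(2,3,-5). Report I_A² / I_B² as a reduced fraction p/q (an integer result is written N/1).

297/350

Same 5,6,5: normalisation and zero-m 3j drop out of the ratio.
A: Δ: 6! 4! 6! / 17! → 1/28588560; sum: t=0:+1/2073600 t=1:−1/518400 = -1/691200; 3j²(5 6 5; 1 -5 4) = Δ·Π!·Σ² = 81/4420  (sign +1)
B: Δ: 6! 4! 6! / 17! → 1/28588560; sum: t=3:−1/622080 = -1/622080; 3j²(5 6 5; 2 3 -5) = Δ·Π!·Σ² = 105/4862  (sign -1)
I_A²/I_B² = (81/4420)/(105/4862) = 297/350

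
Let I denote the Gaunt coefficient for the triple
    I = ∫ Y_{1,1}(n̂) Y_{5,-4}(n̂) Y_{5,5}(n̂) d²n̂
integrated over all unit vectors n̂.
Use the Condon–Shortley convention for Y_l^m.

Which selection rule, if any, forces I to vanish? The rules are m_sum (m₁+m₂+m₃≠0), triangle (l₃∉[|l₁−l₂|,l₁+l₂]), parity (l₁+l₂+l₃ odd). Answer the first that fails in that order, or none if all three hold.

Σmᵢ = 2  ✗
l₃∈[|l₁−l₂|,l₁+l₂]=[4,6], have l₃=5
Σlᵢ = 11 ⇒ odd

m_sum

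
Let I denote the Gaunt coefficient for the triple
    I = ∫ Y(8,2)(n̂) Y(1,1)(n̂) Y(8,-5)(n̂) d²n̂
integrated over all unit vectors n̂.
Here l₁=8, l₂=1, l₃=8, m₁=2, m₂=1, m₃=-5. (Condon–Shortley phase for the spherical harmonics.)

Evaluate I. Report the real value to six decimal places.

0.000000

2 + 1 − 5 = -2 ≠ 0: azimuthal integral kills it; I = 0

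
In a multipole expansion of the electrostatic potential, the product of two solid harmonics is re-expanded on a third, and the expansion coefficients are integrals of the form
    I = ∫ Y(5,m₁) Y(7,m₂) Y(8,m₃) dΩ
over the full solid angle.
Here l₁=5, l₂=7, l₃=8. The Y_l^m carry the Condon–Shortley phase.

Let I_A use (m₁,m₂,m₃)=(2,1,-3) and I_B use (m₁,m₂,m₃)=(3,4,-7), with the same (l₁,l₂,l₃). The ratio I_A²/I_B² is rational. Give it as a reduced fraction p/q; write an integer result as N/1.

Same 5,7,8: normalisation and zero-m 3j drop out of the ratio.
A: Δ: 4! 6! 10! / 21! → 1/814773960; sum: t=0:+1/69672960 t=1:−1/8709120 t=2:+1/8294400 t=3:−1/62208000 = 1/248832000; 3j²(5 7 8; 2 1 -3) = Δ·Π!·Σ² = 7/83980  (sign -1)
B: Δ: 4! 6! 10! / 21! → 1/814773960; sum: t=1:−1/2612736000 t=2:+1/1045094400 = 1/1741824000; 3j²(5 7 8; 3 4 -7) = Δ·Π!·Σ² = 33/3230  (sign -1)
I_A²/I_B² = (7/83980)/(33/3230) = 7/858

7/858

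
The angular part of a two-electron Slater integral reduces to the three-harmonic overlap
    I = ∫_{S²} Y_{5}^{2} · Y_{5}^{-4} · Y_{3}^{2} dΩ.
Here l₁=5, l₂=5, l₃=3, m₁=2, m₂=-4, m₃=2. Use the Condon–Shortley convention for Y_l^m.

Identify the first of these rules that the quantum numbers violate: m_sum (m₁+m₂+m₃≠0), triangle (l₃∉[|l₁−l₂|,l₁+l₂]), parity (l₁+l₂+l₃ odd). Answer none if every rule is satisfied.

Σmᵢ = 0  ✓
l₃∈[|l₁−l₂|,l₁+l₂]=[0,10], have l₃=3  ✓
Σlᵢ = 13 ⇒ odd  ✗

parity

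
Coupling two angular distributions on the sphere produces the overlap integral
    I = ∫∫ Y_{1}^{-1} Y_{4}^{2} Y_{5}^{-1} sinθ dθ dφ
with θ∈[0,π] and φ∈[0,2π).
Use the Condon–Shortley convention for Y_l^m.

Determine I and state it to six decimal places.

Checks pass: Σm=0; 10 even; l₃=5∈[3,5].
(2·1+1)(2·4+1)(2·5+1) = 297
Δ: 0! 2! 8! / 11! → 1/495
sum: t=0:+1/576 = 1/576
3j²(1 4 5; 0 0 0) = Δ·Π!·Σ² = 5/99  (sign -1)
sum: t=0:+1/2880 = 1/2880
3j²(1 4 5; -1 2 -1) = Δ·Π!·Σ² = 2/165  (sign +1)
combine: 4πI² = 297·5/99·2/165 = 2/11
take √, sign -1: I = -0.12028562

-0.120286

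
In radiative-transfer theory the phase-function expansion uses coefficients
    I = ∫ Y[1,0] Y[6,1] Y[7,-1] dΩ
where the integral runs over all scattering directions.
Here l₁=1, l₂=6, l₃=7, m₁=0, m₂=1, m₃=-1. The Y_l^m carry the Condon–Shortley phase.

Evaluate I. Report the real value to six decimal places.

Rules hold: Σm=0, L=14 even, 5≤7≤7.
N = 3·13·15 = 585
Δ = 0!·2!·12!/15! = 1/1365
Racah Σ t=0..0: t=0:+1/518400 = 1/518400
⇒ 3j(1 6 7; 0 0 0)² = 7/195, sgn -1
Racah Σ t=0..0: t=0:+1/604800 = 1/604800
⇒ 3j(1 6 7; 0 1 -1)² = 16/455, sgn +1
4πI² = N·(3j₀)²·(3jₘ)² = 48/65
I = -1·√(0.738462/4π) = -0.24241473

-0.242415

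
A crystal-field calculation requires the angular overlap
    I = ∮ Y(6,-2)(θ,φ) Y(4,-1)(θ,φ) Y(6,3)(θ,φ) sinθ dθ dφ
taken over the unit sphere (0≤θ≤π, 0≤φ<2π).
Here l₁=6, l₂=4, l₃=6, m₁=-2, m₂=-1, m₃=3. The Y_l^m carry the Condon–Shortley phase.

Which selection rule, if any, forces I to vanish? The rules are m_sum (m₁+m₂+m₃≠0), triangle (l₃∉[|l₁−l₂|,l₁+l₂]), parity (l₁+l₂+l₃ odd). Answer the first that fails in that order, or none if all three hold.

Σmᵢ = 0  ✓
l₃∈[|l₁−l₂|,l₁+l₂]=[2,10], have l₃=6  ✓
Σlᵢ = 16 ⇒ even  ✓

none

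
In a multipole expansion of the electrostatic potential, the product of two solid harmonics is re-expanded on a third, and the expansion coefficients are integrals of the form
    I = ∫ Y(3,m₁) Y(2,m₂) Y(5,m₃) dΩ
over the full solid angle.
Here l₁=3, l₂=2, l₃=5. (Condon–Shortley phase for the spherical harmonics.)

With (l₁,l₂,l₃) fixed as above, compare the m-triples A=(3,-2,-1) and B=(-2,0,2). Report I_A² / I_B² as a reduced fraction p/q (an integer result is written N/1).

1/63

l's match ⇒ only the (l;m) 3-j factors differ between A and B.
A: triangle coeff Δ(3,2,5) = 1/2310; Σ_t [0,0]: t=0:+1/17280 = 1/17280; (3j)²=1/2310 [(3 2 5; 3 -2 -1)], sign=+1
B: triangle coeff Δ(3,2,5) = 1/2310; Σ_t [0,0]: t=0:+1/480 = 1/480; (3j)²=3/110 [(3 2 5; -2 0 2)], sign=-1
I_A²/I_B² = (1/2310)/(3/110) = 1/63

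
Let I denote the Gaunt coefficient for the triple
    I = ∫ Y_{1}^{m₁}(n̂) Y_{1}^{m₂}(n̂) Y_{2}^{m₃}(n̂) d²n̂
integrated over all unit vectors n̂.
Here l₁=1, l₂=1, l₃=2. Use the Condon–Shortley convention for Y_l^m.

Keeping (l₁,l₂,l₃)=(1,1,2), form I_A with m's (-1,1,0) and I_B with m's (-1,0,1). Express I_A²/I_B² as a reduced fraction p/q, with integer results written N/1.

Shared (l₁,l₂,l₃)=(1,1,2): N and (l;000)² cancel in I_A²/I_B².
A: Δ = 0!·2!·2!/5! = 1/30; Racah Σ t=0..0: t=0:+1/4 = 1/4; ⇒ 3j(1 1 2; -1 1 0)² = 1/30, sgn +1
B: Δ = 0!·2!·2!/5! = 1/30; Racah Σ t=0..0: t=0:+1/2 = 1/2; ⇒ 3j(1 1 2; -1 0 1)² = 1/10, sgn -1
I_A²/I_B² = (1/30)/(1/10) = 1/3

1/3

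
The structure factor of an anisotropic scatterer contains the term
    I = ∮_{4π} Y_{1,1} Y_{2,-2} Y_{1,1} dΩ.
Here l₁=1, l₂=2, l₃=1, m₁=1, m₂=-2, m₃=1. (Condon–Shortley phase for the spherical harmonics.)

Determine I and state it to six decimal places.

m-sum 0 ✓  L=4 even ✓  1≤1≤3 ✓
Π(2lᵢ+1) = 3×5×3 = 45
triangle coeff Δ(1,2,1) = 1/30
Σ_t [1,1]: t=1:−1/1 = -1/1
(3j)²=2/15 [(1 2 1; 0 0 0)], sign=+1
Σ_t [0,0]: t=0:+1/4 = 1/4
(3j)²=1/5 [(1 2 1; 1 -2 1)], sign=+1
⇒ 4πI² = 6/5
I = (+1)√(6/5/(4π)) = 0.30901936

0.309019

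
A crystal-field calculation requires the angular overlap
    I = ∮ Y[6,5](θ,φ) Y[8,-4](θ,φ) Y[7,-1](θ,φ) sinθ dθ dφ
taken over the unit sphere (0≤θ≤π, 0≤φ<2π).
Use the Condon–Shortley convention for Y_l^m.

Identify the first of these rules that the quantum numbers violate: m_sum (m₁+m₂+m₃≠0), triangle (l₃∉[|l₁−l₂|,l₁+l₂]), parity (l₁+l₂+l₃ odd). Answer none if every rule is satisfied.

Σmᵢ = 0  ✓
l₃∈[|l₁−l₂|,l₁+l₂]=[2,14], have l₃=7  ✓
Σlᵢ = 21 ⇒ odd  ✗

parity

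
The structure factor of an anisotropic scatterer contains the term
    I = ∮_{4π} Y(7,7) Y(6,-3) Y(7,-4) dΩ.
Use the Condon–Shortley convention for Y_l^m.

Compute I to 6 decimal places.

-0.169125

Checks pass: Σm=0; 20 even; l₃=7∈[1,13].
(2·7+1)(2·6+1)(2·7+1) = 2925
Δ: 6! 8! 6! / 21! → 1/2444321880
sum: t=0:+1/2612736000 t=1:−1/20736000 t=2:+1/1658880 t=3:−1/746496 t=4:+1/1658880 t=5:−1/20736000 t=6:+1/2612736000 = -1/4354560
3j²(7 6 7; 0 0 0) = Δ·Π!·Σ² = 1000/138567  (sign +1)
sum: t=0:+1/1045094400 = 1/1045094400
3j²(7 6 7; 7 -3 -4) = Δ·Π!·Σ² = 11/646  (sign -1)
combine: 4πI² = 2925·1000/138567·11/646 = 37500/104329
take √, sign -1: I = -0.16912514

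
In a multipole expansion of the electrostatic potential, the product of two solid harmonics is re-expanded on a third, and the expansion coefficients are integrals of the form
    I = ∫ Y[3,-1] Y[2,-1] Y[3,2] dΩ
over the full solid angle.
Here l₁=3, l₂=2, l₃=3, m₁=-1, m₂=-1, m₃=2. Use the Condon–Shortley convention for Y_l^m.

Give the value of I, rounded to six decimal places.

0.162868

Rules hold: Σm=0, L=8 even, 1≤3≤5.
N = 7·5·7 = 245
Δ = 2!·4!·2!/9! = 1/3780
Racah Σ t=0..2: t=0:+1/24 t=1:−1/4 t=2:+1/24 = -1/6
⇒ 3j(3 2 3; 0 0 0)² = 4/105, sgn +1
Racah Σ t=0..1: t=0:+1/48 t=1:−1/12 = -1/16
⇒ 3j(3 2 3; -1 -1 2)² = 1/28, sgn +1
4πI² = N·(3j₀)²·(3jₘ)² = 1/3
I = +1·√(0.333333/4π) = 0.16286750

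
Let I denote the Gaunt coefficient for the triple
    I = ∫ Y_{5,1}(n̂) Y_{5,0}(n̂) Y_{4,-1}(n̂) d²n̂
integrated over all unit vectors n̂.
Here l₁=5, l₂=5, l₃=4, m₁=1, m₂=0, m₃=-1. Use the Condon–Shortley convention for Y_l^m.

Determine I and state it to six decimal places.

-0.053153

m-sum 0 ✓  L=14 even ✓  0≤4≤10 ✓
Π(2lᵢ+1) = 11×11×9 = 1089
triangle coeff Δ(5,5,4) = 1/3153150
Σ_t [1,5]: t=1:−1/69120 t=2:+1/1728 t=3:−1/576 t=4:+1/1728 t=5:−1/69120 = -7/11520
(3j)²=2/143 [(5 5 4; 0 0 0)], sign=-1
Σ_t [1,4]: t=1:−1/17280 t=2:+1/1152 t=3:−1/864 t=4:+1/6912 = -7/34560
(3j)²=1/429 [(5 5 4; 1 0 -1)], sign=+1
⇒ 4πI² = 6/169
I = (-1)√(6/169/(4π)) = -0.05315295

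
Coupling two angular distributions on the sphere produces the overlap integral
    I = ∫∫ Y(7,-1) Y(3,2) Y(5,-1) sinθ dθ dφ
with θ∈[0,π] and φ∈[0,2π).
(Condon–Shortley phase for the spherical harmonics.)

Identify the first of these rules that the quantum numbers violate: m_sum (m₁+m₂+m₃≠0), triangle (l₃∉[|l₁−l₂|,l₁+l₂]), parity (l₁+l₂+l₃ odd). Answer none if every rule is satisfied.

Σmᵢ = 0  ✓
l₃∈[|l₁−l₂|,l₁+l₂]=[4,10], have l₃=5  ✓
Σlᵢ = 15 ⇒ odd  ✗

parity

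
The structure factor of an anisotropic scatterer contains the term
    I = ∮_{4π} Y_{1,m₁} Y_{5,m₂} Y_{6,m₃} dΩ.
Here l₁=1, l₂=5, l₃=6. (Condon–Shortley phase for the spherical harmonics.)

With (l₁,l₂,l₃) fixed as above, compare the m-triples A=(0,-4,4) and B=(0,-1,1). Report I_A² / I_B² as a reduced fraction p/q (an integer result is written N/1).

4/7

Same 1,5,6: normalisation and zero-m 3j drop out of the ratio.
A: Δ: 0! 2! 10! / 13! → 1/858; sum: t=0:+1/362880 = 1/362880; 3j²(1 5 6; 0 -4 4) = Δ·Π!·Σ² = 10/429  (sign +1)
B: Δ: 0! 2! 10! / 13! → 1/858; sum: t=0:+1/17280 = 1/17280; 3j²(1 5 6; 0 -1 1) = Δ·Π!·Σ² = 35/858  (sign -1)
I_A²/I_B² = (10/429)/(35/858) = 4/7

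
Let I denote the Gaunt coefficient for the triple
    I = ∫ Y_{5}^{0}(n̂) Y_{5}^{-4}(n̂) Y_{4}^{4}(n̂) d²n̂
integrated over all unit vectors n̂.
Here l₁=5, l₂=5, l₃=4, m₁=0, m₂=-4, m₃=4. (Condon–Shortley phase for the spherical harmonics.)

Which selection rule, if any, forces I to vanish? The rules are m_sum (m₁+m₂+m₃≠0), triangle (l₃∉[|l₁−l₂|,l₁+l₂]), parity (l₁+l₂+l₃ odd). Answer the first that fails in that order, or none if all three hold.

none

m₁+m₂+m₃ = 0 − 4 + 4 = 0  ✓
triangle: |5−5|=0 ≤ l₃=4 ≤ 5+5=10  ✓
parity: l₁+l₂+l₃ = 14 is even  ✓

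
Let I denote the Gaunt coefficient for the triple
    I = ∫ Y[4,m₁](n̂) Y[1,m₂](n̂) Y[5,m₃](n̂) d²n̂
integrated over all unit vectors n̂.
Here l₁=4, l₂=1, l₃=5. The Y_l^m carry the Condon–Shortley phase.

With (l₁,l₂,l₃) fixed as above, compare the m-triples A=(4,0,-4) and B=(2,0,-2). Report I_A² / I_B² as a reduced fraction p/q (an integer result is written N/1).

Shared (l₁,l₂,l₃)=(4,1,5): N and (l;000)² cancel in I_A²/I_B².
A: Δ = 0!·8!·2!/11! = 1/495; Racah Σ t=0..0: t=0:+1/40320 = 1/40320; ⇒ 3j(4 1 5; 4 0 -4)² = 1/55, sgn -1
B: Δ = 0!·8!·2!/11! = 1/495; Racah Σ t=0..0: t=0:+1/1440 = 1/1440; ⇒ 3j(4 1 5; 2 0 -2)² = 7/165, sgn -1
I_A²/I_B² = (1/55)/(7/165) = 3/7

3/7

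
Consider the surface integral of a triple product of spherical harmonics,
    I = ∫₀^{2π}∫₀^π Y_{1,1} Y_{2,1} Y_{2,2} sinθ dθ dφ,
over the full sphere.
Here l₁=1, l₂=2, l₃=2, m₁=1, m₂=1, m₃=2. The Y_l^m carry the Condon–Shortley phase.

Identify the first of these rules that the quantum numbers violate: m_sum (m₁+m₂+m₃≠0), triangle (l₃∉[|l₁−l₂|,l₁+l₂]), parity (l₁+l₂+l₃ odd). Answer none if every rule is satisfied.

m_sum

m₁+m₂+m₃ = 1 + 1 + 2 = 4  ✗
triangle: |1−2|=1 ≤ l₃=2 ≤ 1+2=3
parity: l₁+l₂+l₃ = 5 is odd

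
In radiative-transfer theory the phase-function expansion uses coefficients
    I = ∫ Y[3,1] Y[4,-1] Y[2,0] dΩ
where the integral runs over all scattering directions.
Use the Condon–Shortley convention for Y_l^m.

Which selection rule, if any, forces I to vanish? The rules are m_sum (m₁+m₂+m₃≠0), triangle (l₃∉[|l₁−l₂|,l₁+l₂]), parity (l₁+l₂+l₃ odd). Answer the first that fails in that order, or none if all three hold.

azimuthal sum: 1 − 1 + 0 = 0  ✓
1 ≤ 2 ≤ 7 (triangle on l)  ✓
L = 3 + 4 + 2 = 9 (odd)  ✗

parity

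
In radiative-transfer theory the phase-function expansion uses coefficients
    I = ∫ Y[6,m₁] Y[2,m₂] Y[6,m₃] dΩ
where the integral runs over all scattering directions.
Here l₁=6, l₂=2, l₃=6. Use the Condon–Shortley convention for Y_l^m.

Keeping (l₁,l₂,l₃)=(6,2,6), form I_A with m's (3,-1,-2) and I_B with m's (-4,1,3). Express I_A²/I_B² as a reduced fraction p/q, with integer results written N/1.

l's match ⇒ only the (l;m) 3-j factors differ between A and B.
A: triangle coeff Δ(6,2,6) = 1/90090; Σ_t [0,1]: t=0:+1/60480 t=1:−1/161280 = 1/96768; (3j)²=15/1001 [(6 2 6; 3 -1 -2)], sign=+1
B: triangle coeff Δ(6,2,6) = 1/90090; Σ_t [1,2]: t=1:−1/725760 t=2:+1/161280 = 1/207360; (3j)²=7/286 [(6 2 6; -4 1 3)], sign=-1
I_A²/I_B² = (15/1001)/(7/286) = 30/49

30/49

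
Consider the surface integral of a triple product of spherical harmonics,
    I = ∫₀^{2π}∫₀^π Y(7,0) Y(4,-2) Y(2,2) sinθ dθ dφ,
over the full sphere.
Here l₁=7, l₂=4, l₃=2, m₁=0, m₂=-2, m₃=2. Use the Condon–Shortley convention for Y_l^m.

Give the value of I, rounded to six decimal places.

0.000000

|7−4|≤2≤7+4 violated ⇒ I = 0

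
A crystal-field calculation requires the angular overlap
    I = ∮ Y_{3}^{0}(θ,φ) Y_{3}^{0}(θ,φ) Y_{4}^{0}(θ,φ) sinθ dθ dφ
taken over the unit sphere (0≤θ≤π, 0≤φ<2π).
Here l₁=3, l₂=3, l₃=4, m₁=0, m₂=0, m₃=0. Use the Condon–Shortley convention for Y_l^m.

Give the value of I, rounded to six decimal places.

m-sum 0 ✓  L=10 even ✓  0≤4≤6 ✓
Π(2lᵢ+1) = 7×7×9 = 441
triangle coeff Δ(3,3,4) = 1/34650
Σ_t [0,2]: t=0:+1/72 t=1:−1/16 t=2:+1/72 = -5/144
(3j)²=2/77 [(3 3 4; 0 0 0)], sign=-1
(m-triple is (0,0,0) — same symbol as above.)
⇒ 4πI² = 36/121
I = (+1)√(36/121/(4π)) = 0.15386989

0.153870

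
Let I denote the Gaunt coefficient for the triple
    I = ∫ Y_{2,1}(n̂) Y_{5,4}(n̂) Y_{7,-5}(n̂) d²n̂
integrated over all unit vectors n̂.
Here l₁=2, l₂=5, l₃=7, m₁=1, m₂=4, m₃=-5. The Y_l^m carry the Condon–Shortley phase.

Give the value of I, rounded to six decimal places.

-0.237707

m-sum 0 ✓  L=14 even ✓  3≤7≤7 ✓
Π(2lᵢ+1) = 5×11×15 = 825
triangle coeff Δ(2,5,7) = 1/15015
Σ_t [0,0]: t=0:+1/57600 = 1/57600
(3j)²=21/715 [(2 5 7; 0 0 0)], sign=-1
Σ_t [0,0]: t=0:+1/2177280 = 1/2177280
(3j)²=8/273 [(2 5 7; 1 4 -5)], sign=+1
⇒ 4πI² = 120/169
I = (-1)√(120/169/(4π)) = -0.23770720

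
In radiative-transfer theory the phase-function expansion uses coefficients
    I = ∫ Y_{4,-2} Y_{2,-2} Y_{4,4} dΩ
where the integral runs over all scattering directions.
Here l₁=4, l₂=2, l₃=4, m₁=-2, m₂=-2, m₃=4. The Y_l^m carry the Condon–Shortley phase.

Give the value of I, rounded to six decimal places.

Rules hold: Σm=0, L=10 even, 2≤4≤6.
N = 9·5·9 = 405
Δ = 2!·6!·2!/11! = 1/13860
Racah Σ t=0..2: t=0:+1/192 t=1:−1/36 t=2:+1/192 = -5/288
⇒ 3j(4 2 4; 0 0 0)² = 20/693, sgn -1
Racah Σ t=0..0: t=0:+1/2880 = 1/2880
⇒ 3j(4 2 4; -2 -2 4)² = 2/165, sgn +1
4πI² = N·(3j₀)²·(3jₘ)² = 120/847
I = -1·√(0.141677/4π) = -0.10618031

-0.106180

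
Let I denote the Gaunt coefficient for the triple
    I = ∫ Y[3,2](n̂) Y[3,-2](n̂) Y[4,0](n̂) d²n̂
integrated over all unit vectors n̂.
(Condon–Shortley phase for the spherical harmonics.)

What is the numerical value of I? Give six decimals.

Rules hold: Σm=0, L=10 even, 0≤4≤6.
N = 7·7·9 = 441
Δ = 2!·4!·4!/11! = 1/34650
Racah Σ t=0..2: t=0:+1/72 t=1:−1/16 t=2:+1/72 = -5/144
⇒ 3j(3 3 4; 0 0 0)² = 2/77, sgn -1
Racah Σ t=0..1: t=0:+1/72 t=1:−1/576 = 7/576
⇒ 3j(3 3 4; 2 -2 0)² = 7/198, sgn +1
4πI² = N·(3j₀)²·(3jₘ)² = 49/121
I = -1·√(0.404959/4π) = -0.17951487

-0.179515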